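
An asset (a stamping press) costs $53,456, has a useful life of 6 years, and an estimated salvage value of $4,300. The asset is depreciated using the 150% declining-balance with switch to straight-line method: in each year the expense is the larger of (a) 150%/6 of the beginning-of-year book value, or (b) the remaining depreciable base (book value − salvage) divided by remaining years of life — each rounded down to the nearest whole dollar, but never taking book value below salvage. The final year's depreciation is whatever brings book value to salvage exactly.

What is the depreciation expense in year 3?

$7,517

Depreciable base = $53,456 − $4,300 = $49,156.
Year 1: DB = ⌊$53,456 × 150%/6⌋ = $13,364; SL = ⌊$49,156/6⌋ = $8,192 → take DB $13,364. Book value $40,092.
Year 2: DB = ⌊$40,092 × 150%/6⌋ = $10,023; SL = ⌊$35,792/5⌋ = $7,158 → take DB $10,023. Book value $30,069.
Year 3: DB = ⌊$30,069 × 150%/6⌋ = $7,517; SL = ⌊$25,769/4⌋ = $6,442 → take DB $7,517. Book value $22,552.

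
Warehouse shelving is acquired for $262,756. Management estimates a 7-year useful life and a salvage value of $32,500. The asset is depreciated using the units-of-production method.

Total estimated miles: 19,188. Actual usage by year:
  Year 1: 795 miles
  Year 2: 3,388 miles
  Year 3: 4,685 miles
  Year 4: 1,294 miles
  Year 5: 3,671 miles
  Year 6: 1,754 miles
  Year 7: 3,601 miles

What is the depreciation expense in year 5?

$44,052

Depreciable base = $262,756 − $32,500 = $230,256.
Rate = $230,256 / 19,188 miles = $12 per mile.
Year 1: 795 × $12 = $9,540. Book value $253,216.
Year 2: 3,388 × $12 = $40,656. Book value $212,560.
Year 3: 4,685 × $12 = $56,220. Book value $156,340.
Year 4: 1,294 × $12 = $15,528. Book value $140,812.
Year 5: 3,671 × $12 = $44,052. Book value $96,760.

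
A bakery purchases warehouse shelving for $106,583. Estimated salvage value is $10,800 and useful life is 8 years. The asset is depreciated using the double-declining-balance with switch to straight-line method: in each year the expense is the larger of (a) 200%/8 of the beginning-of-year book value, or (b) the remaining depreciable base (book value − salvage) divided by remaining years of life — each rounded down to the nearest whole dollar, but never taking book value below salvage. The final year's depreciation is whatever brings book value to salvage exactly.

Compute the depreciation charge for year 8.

$3,429

Depreciable base = $106,583 − $10,800 = $95,783.
Year 1: DB = ⌊$106,583 × 200%/8⌋ = $26,645; SL = ⌊$95,783/8⌋ = $11,972 → take DB $26,645. Book value $79,938.
Year 2: DB = ⌊$79,938 × 200%/8⌋ = $19,984; SL = ⌊$69,138/7⌋ = $9,876 → take DB $19,984. Book value $59,954.
Year 3: DB = ⌊$59,954 × 200%/8⌋ = $14,988; SL = ⌊$49,154/6⌋ = $8,192 → take DB $14,988. Book value $44,966.
Year 4: DB = ⌊$44,966 × 200%/8⌋ = $11,241; SL = ⌊$34,166/5⌋ = $6,833 → take DB $11,241. Book value $33,725.
Year 5: DB = ⌊$33,725 × 200%/8⌋ = $8,431; SL = ⌊$22,925/4⌋ = $5,731 → take DB $8,431. Book value $25,294.
Year 6: DB = ⌊$25,294 × 200%/8⌋ = $6,323; SL = ⌊$14,494/3⌋ = $4,831 → take DB $6,323. Book value $18,971.
Year 7: DB = ⌊$18,971 × 200%/8⌋ = $4,742; SL = ⌊$8,171/2⌋ = $4,085 → take DB $4,742. Book value $14,229.
Year 8 (final): $14,229 − $10,800 = $3,429. Book value $10,800.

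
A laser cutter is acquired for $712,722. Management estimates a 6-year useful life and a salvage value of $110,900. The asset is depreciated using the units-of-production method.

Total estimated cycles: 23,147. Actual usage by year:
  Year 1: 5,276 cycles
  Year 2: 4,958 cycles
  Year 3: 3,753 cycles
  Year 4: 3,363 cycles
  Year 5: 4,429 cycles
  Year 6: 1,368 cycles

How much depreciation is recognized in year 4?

$87,438

Depreciable base = $712,722 − $110,900 = $601,822.
Rate = $601,822 / 23,147 cycles = $26 per cycle.
Year 1: 5,276 × $26 = $137,176. Book value $575,546.
Year 2: 4,958 × $26 = $128,908. Book value $446,638.
Year 3: 3,753 × $26 = $97,578. Book value $349,060.
Year 4: 3,363 × $26 = $87,438. Book value $261,622.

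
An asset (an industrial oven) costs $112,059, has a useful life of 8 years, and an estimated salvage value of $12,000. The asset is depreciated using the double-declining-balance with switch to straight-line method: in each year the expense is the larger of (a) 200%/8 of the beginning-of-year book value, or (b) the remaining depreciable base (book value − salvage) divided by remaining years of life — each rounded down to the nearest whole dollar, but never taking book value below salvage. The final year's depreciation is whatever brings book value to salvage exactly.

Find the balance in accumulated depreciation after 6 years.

Depreciable base = $112,059 − $12,000 = $100,059.
Year 1: DB = ⌊$112,059 × 200%/8⌋ = $28,014; SL = ⌊$100,059/8⌋ = $12,507 → take DB $28,014. Book value $84,045.
Year 2: DB = ⌊$84,045 × 200%/8⌋ = $21,011; SL = ⌊$72,045/7⌋ = $10,292 → take DB $21,011. Book value $63,034.
Year 3: DB = ⌊$63,034 × 200%/8⌋ = $15,758; SL = ⌊$51,034/6⌋ = $8,505 → take DB $15,758. Book value $47,276.
Year 4: DB = ⌊$47,276 × 200%/8⌋ = $11,819; SL = ⌊$35,276/5⌋ = $7,055 → take DB $11,819. Book value $35,457.
Year 5: DB = ⌊$35,457 × 200%/8⌋ = $8,864; SL = ⌊$23,457/4⌋ = $5,864 → take DB $8,864. Book value $26,593.
Year 6: DB = ⌊$26,593 × 200%/8⌋ = $6,648; SL = ⌊$14,593/3⌋ = $4,864 → take DB $6,648. Book value $19,945.
Accumulated through year 6 = $112,059 − $19,945 = $92,114.

$92,114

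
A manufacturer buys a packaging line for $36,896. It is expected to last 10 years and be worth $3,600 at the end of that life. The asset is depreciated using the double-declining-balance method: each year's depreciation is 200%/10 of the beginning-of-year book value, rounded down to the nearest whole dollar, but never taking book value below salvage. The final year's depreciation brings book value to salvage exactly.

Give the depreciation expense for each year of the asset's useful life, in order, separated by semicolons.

Depreciable base = $36,896 − $3,600 = $33,296.
Year 1: ⌊$36,896 × 200%/10⌋ = $7,379. Book value $29,517.
Year 2: ⌊$29,517 × 200%/10⌋ = $5,903. Book value $23,614.
Year 3: ⌊$23,614 × 200%/10⌋ = $4,722. Book value $18,892.
Year 4: ⌊$18,892 × 200%/10⌋ = $3,778. Book value $15,114.
Year 5: ⌊$15,114 × 200%/10⌋ = $3,022. Book value $12,092.
Year 6: ⌊$12,092 × 200%/10⌋ = $2,418. Book value $9,674.
Year 7: ⌊$9,674 × 200%/10⌋ = $1,934. Book value $7,740.
Year 8: ⌊$7,740 × 200%/10⌋ = $1,548. Book value $6,192.
Year 9: ⌊$6,192 × 200%/10⌋ = $1,238. Book value $4,954.
Year 10 (final): $4,954 − $3,600 = $1,354. Book value $3,600.

$7,379; $5,903; $4,722; $3,778; $3,022; $2,418; $1,934; $1,548; $1,238; $1,354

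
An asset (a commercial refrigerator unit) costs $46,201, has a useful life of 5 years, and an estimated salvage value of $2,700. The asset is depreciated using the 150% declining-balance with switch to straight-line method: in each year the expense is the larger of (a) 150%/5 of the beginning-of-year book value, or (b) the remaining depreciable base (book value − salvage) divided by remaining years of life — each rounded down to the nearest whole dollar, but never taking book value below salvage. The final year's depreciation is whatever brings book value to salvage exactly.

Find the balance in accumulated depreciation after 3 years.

$30,353

Depreciable base = $46,201 − $2,700 = $43,501.
Year 1: DB = ⌊$46,201 × 150%/5⌋ = $13,860; SL = ⌊$43,501/5⌋ = $8,700 → take DB $13,860. Book value $32,341.
Year 2: DB = ⌊$32,341 × 150%/5⌋ = $9,702; SL = ⌊$29,641/4⌋ = $7,410 → take DB $9,702. Book value $22,639.
Year 3: DB = ⌊$22,639 × 150%/5⌋ = $6,791; SL = ⌊$19,939/3⌋ = $6,646 → take DB $6,791. Book value $15,848.
Accumulated through year 3 = $46,201 − $15,848 = $30,353.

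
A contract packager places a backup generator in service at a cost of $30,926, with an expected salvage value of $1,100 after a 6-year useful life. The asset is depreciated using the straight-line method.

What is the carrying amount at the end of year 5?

$6,071

Depreciable base = $30,926 − $1,100 = $29,826.
Annual expense = $29,826 / 6 = $4,971.
End of year 1: book value $25,955.
End of year 2: book value $20,984.
End of year 3: book value $16,013.
End of year 4: book value $11,042.
End of year 5: book value $6,071.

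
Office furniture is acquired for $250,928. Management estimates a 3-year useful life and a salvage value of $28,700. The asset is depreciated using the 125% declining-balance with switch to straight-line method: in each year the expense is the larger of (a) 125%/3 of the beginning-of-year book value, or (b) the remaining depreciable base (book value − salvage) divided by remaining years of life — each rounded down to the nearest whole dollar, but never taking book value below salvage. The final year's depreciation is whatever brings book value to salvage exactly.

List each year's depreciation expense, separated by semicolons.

Depreciable base = $250,928 − $28,700 = $222,228.
Year 1: DB = ⌊$250,928 × 125%/3⌋ = $104,553; SL = ⌊$222,228/3⌋ = $74,076 → take DB $104,553. Book value $146,375.
Year 2: DB = ⌊$146,375 × 125%/3⌋ = $60,989; SL = ⌊$117,675/2⌋ = $58,837 → take DB $60,989. Book value $85,386.
Year 3 (final): $85,386 − $28,700 = $56,686. Book value $28,700.

$104,553; $60,989; $56,686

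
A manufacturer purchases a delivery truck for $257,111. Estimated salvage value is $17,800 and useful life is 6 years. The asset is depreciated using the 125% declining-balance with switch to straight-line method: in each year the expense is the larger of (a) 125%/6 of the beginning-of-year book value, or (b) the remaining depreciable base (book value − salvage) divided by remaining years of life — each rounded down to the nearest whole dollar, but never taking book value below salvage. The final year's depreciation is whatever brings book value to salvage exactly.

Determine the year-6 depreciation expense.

$35,836

Depreciable base = $257,111 − $17,800 = $239,311.
Year 1: DB = ⌊$257,111 × 125%/6⌋ = $53,564; SL = ⌊$239,311/6⌋ = $39,885 → take DB $53,564. Book value $203,547.
Year 2: DB = ⌊$203,547 × 125%/6⌋ = $42,405; SL = ⌊$185,747/5⌋ = $37,149 → take DB $42,405. Book value $161,142.
Year 3: DB = ⌊$161,142 × 125%/6⌋ = $33,571; SL = ⌊$143,342/4⌋ = $35,835 → take SL $35,835. Book value $125,307.
Year 4: DB = ⌊$125,307 × 125%/6⌋ = $26,105; SL = ⌊$107,507/3⌋ = $35,835 → take SL $35,835. Book value $89,472.
Year 5: DB = ⌊$89,472 × 125%/6⌋ = $18,640; SL = ⌊$71,672/2⌋ = $35,836 → take SL $35,836. Book value $53,636.
Year 6 (final): $53,636 − $17,800 = $35,836. Book value $17,800.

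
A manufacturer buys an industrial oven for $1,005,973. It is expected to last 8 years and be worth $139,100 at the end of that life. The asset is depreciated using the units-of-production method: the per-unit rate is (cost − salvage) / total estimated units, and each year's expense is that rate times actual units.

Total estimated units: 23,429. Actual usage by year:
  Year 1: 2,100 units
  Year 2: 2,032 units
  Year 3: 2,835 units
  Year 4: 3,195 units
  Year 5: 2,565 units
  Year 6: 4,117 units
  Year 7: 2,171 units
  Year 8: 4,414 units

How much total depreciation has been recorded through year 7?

Depreciable base = $1,005,973 − $139,100 = $866,873.
Rate = $866,873 / 23,429 units = $37 per unit.
Year 1: 2,100 × $37 = $77,700. Book value $928,273.
Year 2: 2,032 × $37 = $75,184. Book value $853,089.
Year 3: 2,835 × $37 = $104,895. Book value $748,194.
Year 4: 3,195 × $37 = $118,215. Book value $629,979.
Year 5: 2,565 × $37 = $94,905. Book value $535,074.
Year 6: 4,117 × $37 = $152,329. Book value $382,745.
Year 7: 2,171 × $37 = $80,327. Book value $302,418.
Accumulated through year 7 = $1,005,973 − $302,418 = $703,555.

$703,555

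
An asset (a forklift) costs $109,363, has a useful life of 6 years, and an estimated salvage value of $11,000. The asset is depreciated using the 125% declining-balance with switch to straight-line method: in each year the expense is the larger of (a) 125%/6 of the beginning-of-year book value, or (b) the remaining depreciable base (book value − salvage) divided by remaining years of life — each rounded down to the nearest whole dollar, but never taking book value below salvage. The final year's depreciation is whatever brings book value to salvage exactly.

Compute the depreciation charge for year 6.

Depreciable base = $109,363 − $11,000 = $98,363.
Year 1: DB = ⌊$109,363 × 125%/6⌋ = $22,783; SL = ⌊$98,363/6⌋ = $16,393 → take DB $22,783. Book value $86,580.
Year 2: DB = ⌊$86,580 × 125%/6⌋ = $18,037; SL = ⌊$75,580/5⌋ = $15,116 → take DB $18,037. Book value $68,543.
Year 3: DB = ⌊$68,543 × 125%/6⌋ = $14,279; SL = ⌊$57,543/4⌋ = $14,385 → take SL $14,385. Book value $54,158.
Year 4: DB = ⌊$54,158 × 125%/6⌋ = $11,282; SL = ⌊$43,158/3⌋ = $14,386 → take SL $14,386. Book value $39,772.
Year 5: DB = ⌊$39,772 × 125%/6⌋ = $8,285; SL = ⌊$28,772/2⌋ = $14,386 → take SL $14,386. Book value $25,386.
Year 6 (final): $25,386 − $11,000 = $14,386. Book value $11,000.

$14,386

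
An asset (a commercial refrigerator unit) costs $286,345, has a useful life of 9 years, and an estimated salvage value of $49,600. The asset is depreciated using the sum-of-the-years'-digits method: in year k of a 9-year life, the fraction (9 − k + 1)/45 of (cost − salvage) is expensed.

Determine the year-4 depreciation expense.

$31,566

Depreciable base = $286,345 − $49,600 = $236,745.
Sum of the years' digits = 9+8+7+6+5+4+3+2+1 = 45.
Year 1: $236,745 × 9/45 = $47,349. Book value $238,996.
Year 2: $236,745 × 8/45 = $42,088. Book value $196,908.
Year 3: $236,745 × 7/45 = $36,827. Book value $160,081.
Year 4: $236,745 × 6/45 = $31,566. Book value $128,515.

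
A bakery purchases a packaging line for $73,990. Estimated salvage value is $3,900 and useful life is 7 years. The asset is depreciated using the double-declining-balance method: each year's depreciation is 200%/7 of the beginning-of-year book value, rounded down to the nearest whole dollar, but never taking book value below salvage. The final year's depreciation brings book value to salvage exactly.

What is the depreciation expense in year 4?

$7,704

Depreciable base = $73,990 − $3,900 = $70,090.
Year 1: ⌊$73,990 × 200%/7⌋ = $21,140. Book value $52,850.
Year 2: ⌊$52,850 × 200%/7⌋ = $15,100. Book value $37,750.
Year 3: ⌊$37,750 × 200%/7⌋ = $10,785. Book value $26,965.
Year 4: ⌊$26,965 × 200%/7⌋ = $7,704. Book value $19,261.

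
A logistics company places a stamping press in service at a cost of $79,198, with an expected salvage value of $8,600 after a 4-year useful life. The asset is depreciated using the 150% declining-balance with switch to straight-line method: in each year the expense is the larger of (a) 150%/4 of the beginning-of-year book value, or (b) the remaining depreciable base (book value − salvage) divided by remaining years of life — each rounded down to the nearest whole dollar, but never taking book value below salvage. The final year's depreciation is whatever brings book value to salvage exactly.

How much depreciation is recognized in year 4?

Depreciable base = $79,198 − $8,600 = $70,598.
Year 1: DB = ⌊$79,198 × 150%/4⌋ = $29,699; SL = ⌊$70,598/4⌋ = $17,649 → take DB $29,699. Book value $49,499.
Year 2: DB = ⌊$49,499 × 150%/4⌋ = $18,562; SL = ⌊$40,899/3⌋ = $13,633 → take DB $18,562. Book value $30,937.
Year 3: DB = ⌊$30,937 × 150%/4⌋ = $11,601; SL = ⌊$22,337/2⌋ = $11,168 → take DB $11,601. Book value $19,336.
Year 4 (final): $19,336 − $8,600 = $10,736. Book value $8,600.

$10,736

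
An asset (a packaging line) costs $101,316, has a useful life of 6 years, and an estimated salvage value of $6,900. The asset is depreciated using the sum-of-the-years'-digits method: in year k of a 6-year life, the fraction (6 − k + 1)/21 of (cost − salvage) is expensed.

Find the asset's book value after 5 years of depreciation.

$11,396

Depreciable base = $101,316 − $6,900 = $94,416.
Sum of the years' digits = 6+5+4+3+2+1 = 21.
Year 1: $94,416 × 6/21 = $26,976. Book value $74,340.
Year 2: $94,416 × 5/21 = $22,480. Book value $51,860.
Year 3: $94,416 × 4/21 = $17,984. Book value $33,876.
Year 4: $94,416 × 3/21 = $13,488. Book value $20,388.
Year 5: $94,416 × 2/21 = $8,992. Book value $11,396.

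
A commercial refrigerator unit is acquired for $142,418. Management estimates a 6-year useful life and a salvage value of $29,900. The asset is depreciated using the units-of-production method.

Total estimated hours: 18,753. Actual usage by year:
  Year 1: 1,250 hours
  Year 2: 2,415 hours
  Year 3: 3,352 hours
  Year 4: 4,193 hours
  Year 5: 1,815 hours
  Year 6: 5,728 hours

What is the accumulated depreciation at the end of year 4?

Depreciable base = $142,418 − $29,900 = $112,518.
Rate = $112,518 / 18,753 hours = $6 per hour.
Year 1: 1,250 × $6 = $7,500. Book value $134,918.
Year 2: 2,415 × $6 = $14,490. Book value $120,428.
Year 3: 3,352 × $6 = $20,112. Book value $100,316.
Year 4: 4,193 × $6 = $25,158. Book value $75,158.
Accumulated through year 4 = $142,418 − $75,158 = $67,260.

$67,260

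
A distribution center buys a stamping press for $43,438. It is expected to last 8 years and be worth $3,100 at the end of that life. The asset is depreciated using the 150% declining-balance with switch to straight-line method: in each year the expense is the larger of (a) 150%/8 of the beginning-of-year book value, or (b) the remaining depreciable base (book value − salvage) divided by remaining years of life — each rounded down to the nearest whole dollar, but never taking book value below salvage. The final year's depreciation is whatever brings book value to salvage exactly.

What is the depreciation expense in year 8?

Depreciable base = $43,438 − $3,100 = $40,338.
Year 1: DB = ⌊$43,438 × 150%/8⌋ = $8,144; SL = ⌊$40,338/8⌋ = $5,042 → take DB $8,144. Book value $35,294.
Year 2: DB = ⌊$35,294 × 150%/8⌋ = $6,617; SL = ⌊$32,194/7⌋ = $4,599 → take DB $6,617. Book value $28,677.
Year 3: DB = ⌊$28,677 × 150%/8⌋ = $5,376; SL = ⌊$25,577/6⌋ = $4,262 → take DB $5,376. Book value $23,301.
Year 4: DB = ⌊$23,301 × 150%/8⌋ = $4,368; SL = ⌊$20,201/5⌋ = $4,040 → take DB $4,368. Book value $18,933.
Year 5: DB = ⌊$18,933 × 150%/8⌋ = $3,549; SL = ⌊$15,833/4⌋ = $3,958 → take SL $3,958. Book value $14,975.
Year 6: DB = ⌊$14,975 × 150%/8⌋ = $2,807; SL = ⌊$11,875/3⌋ = $3,958 → take SL $3,958. Book value $11,017.
Year 7: DB = ⌊$11,017 × 150%/8⌋ = $2,065; SL = ⌊$7,917/2⌋ = $3,958 → take SL $3,958. Book value $7,059.
Year 8 (final): $7,059 − $3,100 = $3,959. Book value $3,100.

$3,959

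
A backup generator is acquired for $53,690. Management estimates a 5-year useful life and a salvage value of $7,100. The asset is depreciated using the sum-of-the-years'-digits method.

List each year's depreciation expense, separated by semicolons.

Depreciable base = $53,690 − $7,100 = $46,590.
Sum of the years' digits = 5+4+3+2+1 = 15.
Year 1: $46,590 × 5/15 = $15,530. Book value $38,160.
Year 2: $46,590 × 4/15 = $12,424. Book value $25,736.
Year 3: $46,590 × 3/15 = $9,318. Book value $16,418.
Year 4: $46,590 × 2/15 = $6,212. Book value $10,206.
Year 5: $46,590 × 1/15 = $3,106. Book value $7,100.

$15,530; $12,424; $9,318; $6,212; $3,106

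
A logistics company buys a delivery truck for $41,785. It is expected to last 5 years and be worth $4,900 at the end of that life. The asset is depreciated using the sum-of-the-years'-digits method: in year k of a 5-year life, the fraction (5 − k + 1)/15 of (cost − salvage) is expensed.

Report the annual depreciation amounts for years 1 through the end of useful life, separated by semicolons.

$12,295; $9,836; $7,377; $4,918; $2,459

Depreciable base = $41,785 − $4,900 = $36,885.
Sum of the years' digits = 5+4+3+2+1 = 15.
Year 1: $36,885 × 5/15 = $12,295. Book value $29,490.
Year 2: $36,885 × 4/15 = $9,836. Book value $19,654.
Year 3: $36,885 × 3/15 = $7,377. Book value $12,277.
Year 4: $36,885 × 2/15 = $4,918. Book value $7,359.
Year 5: $36,885 × 1/15 = $2,459. Book value $4,900.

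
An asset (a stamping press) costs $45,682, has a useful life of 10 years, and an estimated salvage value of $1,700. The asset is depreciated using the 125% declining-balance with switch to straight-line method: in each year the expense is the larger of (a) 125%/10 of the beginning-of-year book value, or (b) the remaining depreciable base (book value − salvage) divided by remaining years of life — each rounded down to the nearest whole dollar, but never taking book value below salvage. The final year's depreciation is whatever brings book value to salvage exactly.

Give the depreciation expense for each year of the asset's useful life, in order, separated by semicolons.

$5,710; $4,996; $4,372; $4,129; $4,129; $4,129; $4,129; $4,129; $4,129; $4,130

Depreciable base = $45,682 − $1,700 = $43,982.
Year 1: DB = ⌊$45,682 × 125%/10⌋ = $5,710; SL = ⌊$43,982/10⌋ = $4,398 → take DB $5,710. Book value $39,972.
Year 2: DB = ⌊$39,972 × 125%/10⌋ = $4,996; SL = ⌊$38,272/9⌋ = $4,252 → take DB $4,996. Book value $34,976.
Year 3: DB = ⌊$34,976 × 125%/10⌋ = $4,372; SL = ⌊$33,276/8⌋ = $4,159 → take DB $4,372. Book value $30,604.
Year 4: DB = ⌊$30,604 × 125%/10⌋ = $3,825; SL = ⌊$28,904/7⌋ = $4,129 → take SL $4,129. Book value $26,475.
Year 5: DB = ⌊$26,475 × 125%/10⌋ = $3,309; SL = ⌊$24,775/6⌋ = $4,129 → take SL $4,129. Book value $22,346.
Year 6: DB = ⌊$22,346 × 125%/10⌋ = $2,793; SL = ⌊$20,646/5⌋ = $4,129 → take SL $4,129. Book value $18,217.
Year 7: DB = ⌊$18,217 × 125%/10⌋ = $2,277; SL = ⌊$16,517/4⌋ = $4,129 → take SL $4,129. Book value $14,088.
Year 8: DB = ⌊$14,088 × 125%/10⌋ = $1,761; SL = ⌊$12,388/3⌋ = $4,129 → take SL $4,129. Book value $9,959.
Year 9: DB = ⌊$9,959 × 125%/10⌋ = $1,244; SL = ⌊$8,259/2⌋ = $4,129 → take SL $4,129. Book value $5,830.
Year 10 (final): $5,830 − $1,700 = $4,130. Book value $1,700.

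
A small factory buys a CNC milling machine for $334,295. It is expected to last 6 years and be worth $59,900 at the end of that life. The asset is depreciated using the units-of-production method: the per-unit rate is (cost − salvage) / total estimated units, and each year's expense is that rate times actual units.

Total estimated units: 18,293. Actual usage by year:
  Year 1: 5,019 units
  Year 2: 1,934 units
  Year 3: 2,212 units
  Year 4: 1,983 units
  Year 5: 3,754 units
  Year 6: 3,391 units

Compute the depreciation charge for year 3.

$33,180

Depreciable base = $334,295 − $59,900 = $274,395.
Rate = $274,395 / 18,293 units = $15 per unit.
Year 1: 5,019 × $15 = $75,285. Book value $259,010.
Year 2: 1,934 × $15 = $29,010. Book value $230,000.
Year 3: 2,212 × $15 = $33,180. Book value $196,820.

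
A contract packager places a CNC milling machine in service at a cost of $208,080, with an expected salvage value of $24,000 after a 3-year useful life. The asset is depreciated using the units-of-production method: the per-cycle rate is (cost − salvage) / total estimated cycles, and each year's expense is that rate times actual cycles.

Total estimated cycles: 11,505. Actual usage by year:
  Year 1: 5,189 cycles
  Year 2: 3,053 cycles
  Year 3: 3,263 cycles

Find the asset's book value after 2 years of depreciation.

Depreciable base = $208,080 − $24,000 = $184,080.
Rate = $184,080 / 11,505 cycles = $16 per cycle.
Year 1: 5,189 × $16 = $83,024. Book value $125,056.
Year 2: 3,053 × $16 = $48,848. Book value $76,208.

$76,208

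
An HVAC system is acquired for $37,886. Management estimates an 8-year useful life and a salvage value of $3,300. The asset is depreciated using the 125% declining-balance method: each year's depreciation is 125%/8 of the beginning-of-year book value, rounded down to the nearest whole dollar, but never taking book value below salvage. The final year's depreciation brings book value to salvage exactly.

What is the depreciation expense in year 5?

Depreciable base = $37,886 − $3,300 = $34,586.
Year 1: ⌊$37,886 × 125%/8⌋ = $5,919. Book value $31,967.
Year 2: ⌊$31,967 × 125%/8⌋ = $4,994. Book value $26,973.
Year 3: ⌊$26,973 × 125%/8⌋ = $4,214. Book value $22,759.
Year 4: ⌊$22,759 × 125%/8⌋ = $3,556. Book value $19,203.
Year 5: ⌊$19,203 × 125%/8⌋ = $3,000. Book value $16,203.

$3,000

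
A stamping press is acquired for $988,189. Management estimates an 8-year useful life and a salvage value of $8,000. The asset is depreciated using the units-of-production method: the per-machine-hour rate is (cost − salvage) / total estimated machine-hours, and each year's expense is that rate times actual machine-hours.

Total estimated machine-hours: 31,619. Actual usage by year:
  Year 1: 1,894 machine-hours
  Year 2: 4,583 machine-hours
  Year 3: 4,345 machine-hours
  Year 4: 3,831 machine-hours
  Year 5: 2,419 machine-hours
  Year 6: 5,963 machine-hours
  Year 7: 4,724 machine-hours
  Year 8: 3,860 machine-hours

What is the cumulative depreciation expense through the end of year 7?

$860,529

Depreciable base = $988,189 − $8,000 = $980,189.
Rate = $980,189 / 31,619 machine-hours = $31 per machine-hour.
Year 1: 1,894 × $31 = $58,714. Book value $929,475.
Year 2: 4,583 × $31 = $142,073. Book value $787,402.
Year 3: 4,345 × $31 = $134,695. Book value $652,707.
Year 4: 3,831 × $31 = $118,761. Book value $533,946.
Year 5: 2,419 × $31 = $74,989. Book value $458,957.
Year 6: 5,963 × $31 = $184,853. Book value $274,104.
Year 7: 4,724 × $31 = $146,444. Book value $127,660.
Accumulated through year 7 = $988,189 − $127,660 = $860,529.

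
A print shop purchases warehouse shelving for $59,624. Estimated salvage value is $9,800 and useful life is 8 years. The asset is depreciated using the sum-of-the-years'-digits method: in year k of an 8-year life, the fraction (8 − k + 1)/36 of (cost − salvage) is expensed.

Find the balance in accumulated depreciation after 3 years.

$29,064

Depreciable base = $59,624 − $9,800 = $49,824.
Sum of the years' digits = 8+7+6+5+4+3+2+1 = 36.
Year 1: $49,824 × 8/36 = $11,072. Book value $48,552.
Year 2: $49,824 × 7/36 = $9,688. Book value $38,864.
Year 3: $49,824 × 6/36 = $8,304. Book value $30,560.
Accumulated through year 3 = $59,624 − $30,560 = $29,064.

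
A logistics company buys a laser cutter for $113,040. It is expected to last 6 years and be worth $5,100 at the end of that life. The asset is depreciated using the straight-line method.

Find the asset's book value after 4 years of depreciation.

$41,080

Depreciable base = $113,040 − $5,100 = $107,940.
Annual expense = $107,940 / 6 = $17,990.
End of year 1: book value $95,050.
End of year 2: book value $77,060.
End of year 3: book value $59,070.
End of year 4: book value $41,080.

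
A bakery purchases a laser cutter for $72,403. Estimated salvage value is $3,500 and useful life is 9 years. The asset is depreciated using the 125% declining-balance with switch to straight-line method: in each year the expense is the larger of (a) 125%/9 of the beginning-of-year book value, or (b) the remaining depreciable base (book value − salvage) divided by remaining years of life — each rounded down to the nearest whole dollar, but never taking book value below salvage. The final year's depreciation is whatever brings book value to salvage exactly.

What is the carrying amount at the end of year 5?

Depreciable base = $72,403 − $3,500 = $68,903.
Year 1: DB = ⌊$72,403 × 125%/9⌋ = $10,055; SL = ⌊$68,903/9⌋ = $7,655 → take DB $10,055. Book value $62,348.
Year 2: DB = ⌊$62,348 × 125%/9⌋ = $8,659; SL = ⌊$58,848/8⌋ = $7,356 → take DB $8,659. Book value $53,689.
Year 3: DB = ⌊$53,689 × 125%/9⌋ = $7,456; SL = ⌊$50,189/7⌋ = $7,169 → take DB $7,456. Book value $46,233.
Year 4: DB = ⌊$46,233 × 125%/9⌋ = $6,421; SL = ⌊$42,733/6⌋ = $7,122 → take SL $7,122. Book value $39,111.
Year 5: DB = ⌊$39,111 × 125%/9⌋ = $5,432; SL = ⌊$35,611/5⌋ = $7,122 → take SL $7,122. Book value $31,989.

$31,989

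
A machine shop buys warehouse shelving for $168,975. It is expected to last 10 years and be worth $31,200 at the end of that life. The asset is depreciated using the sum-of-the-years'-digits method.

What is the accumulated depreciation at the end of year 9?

$135,270

Depreciable base = $168,975 − $31,200 = $137,775.
Sum of the years' digits = 10+9+8+7+6+5+4+3+2+1 = 55.
Year 1: $137,775 × 10/55 = $25,050. Book value $143,925.
Year 2: $137,775 × 9/55 = $22,545. Book value $121,380.
Year 3: $137,775 × 8/55 = $20,040. Book value $101,340.
Year 4: $137,775 × 7/55 = $17,535. Book value $83,805.
Year 5: $137,775 × 6/55 = $15,030. Book value $68,775.
Year 6: $137,775 × 5/55 = $12,525. Book value $56,250.
Year 7: $137,775 × 4/55 = $10,020. Book value $46,230.
Year 8: $137,775 × 3/55 = $7,515. Book value $38,715.
Year 9: $137,775 × 2/55 = $5,010. Book value $33,705.
Accumulated through year 9 = $168,975 − $33,705 = $135,270.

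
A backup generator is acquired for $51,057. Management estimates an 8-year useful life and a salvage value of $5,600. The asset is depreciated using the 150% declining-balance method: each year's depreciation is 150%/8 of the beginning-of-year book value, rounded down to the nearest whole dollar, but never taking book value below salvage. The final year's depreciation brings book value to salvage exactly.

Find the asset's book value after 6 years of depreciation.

$14,690

Depreciable base = $51,057 − $5,600 = $45,457.
Year 1: ⌊$51,057 × 150%/8⌋ = $9,573. Book value $41,484.
Year 2: ⌊$41,484 × 150%/8⌋ = $7,778. Book value $33,706.
Year 3: ⌊$33,706 × 150%/8⌋ = $6,319. Book value $27,387.
Year 4: ⌊$27,387 × 150%/8⌋ = $5,135. Book value $22,252.
Year 5: ⌊$22,252 × 150%/8⌋ = $4,172. Book value $18,080.
Year 6: ⌊$18,080 × 150%/8⌋ = $3,390. Book value $14,690.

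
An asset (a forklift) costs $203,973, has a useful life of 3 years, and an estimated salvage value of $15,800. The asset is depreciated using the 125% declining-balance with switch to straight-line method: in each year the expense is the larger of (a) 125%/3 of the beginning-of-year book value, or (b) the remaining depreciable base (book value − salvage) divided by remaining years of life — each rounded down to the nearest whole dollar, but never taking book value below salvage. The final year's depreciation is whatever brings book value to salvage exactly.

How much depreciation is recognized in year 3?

Depreciable base = $203,973 − $15,800 = $188,173.
Year 1: DB = ⌊$203,973 × 125%/3⌋ = $84,988; SL = ⌊$188,173/3⌋ = $62,724 → take DB $84,988. Book value $118,985.
Year 2: DB = ⌊$118,985 × 125%/3⌋ = $49,577; SL = ⌊$103,185/2⌋ = $51,592 → take SL $51,592. Book value $67,393.
Year 3 (final): $67,393 − $15,800 = $51,593. Book value $15,800.

$51,593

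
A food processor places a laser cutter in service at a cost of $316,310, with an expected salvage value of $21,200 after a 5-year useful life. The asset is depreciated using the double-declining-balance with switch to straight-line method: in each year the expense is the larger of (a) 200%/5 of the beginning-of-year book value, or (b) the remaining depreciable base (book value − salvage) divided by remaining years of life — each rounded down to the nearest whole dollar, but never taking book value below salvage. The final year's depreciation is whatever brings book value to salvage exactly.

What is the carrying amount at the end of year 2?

Depreciable base = $316,310 − $21,200 = $295,110.
Year 1: DB = ⌊$316,310 × 200%/5⌋ = $126,524; SL = ⌊$295,110/5⌋ = $59,022 → take DB $126,524. Book value $189,786.
Year 2: DB = ⌊$189,786 × 200%/5⌋ = $75,914; SL = ⌊$168,586/4⌋ = $42,146 → take DB $75,914. Book value $113,872.

$113,872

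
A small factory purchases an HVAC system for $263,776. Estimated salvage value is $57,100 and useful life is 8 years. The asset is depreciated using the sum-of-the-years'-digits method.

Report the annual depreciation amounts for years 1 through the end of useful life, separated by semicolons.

Depreciable base = $263,776 − $57,100 = $206,676.
Sum of the years' digits = 8+7+6+5+4+3+2+1 = 36.
Year 1: $206,676 × 8/36 = $45,928. Book value $217,848.
Year 2: $206,676 × 7/36 = $40,187. Book value $177,661.
Year 3: $206,676 × 6/36 = $34,446. Book value $143,215.
Year 4: $206,676 × 5/36 = $28,705. Book value $114,510.
Year 5: $206,676 × 4/36 = $22,964. Book value $91,546.
Year 6: $206,676 × 3/36 = $17,223. Book value $74,323.
Year 7: $206,676 × 2/36 = $11,482. Book value $62,841.
Year 8: $206,676 × 1/36 = $5,741. Book value $57,100.

$45,928; $40,187; $34,446; $28,705; $22,964; $17,223; $11,482; $5,741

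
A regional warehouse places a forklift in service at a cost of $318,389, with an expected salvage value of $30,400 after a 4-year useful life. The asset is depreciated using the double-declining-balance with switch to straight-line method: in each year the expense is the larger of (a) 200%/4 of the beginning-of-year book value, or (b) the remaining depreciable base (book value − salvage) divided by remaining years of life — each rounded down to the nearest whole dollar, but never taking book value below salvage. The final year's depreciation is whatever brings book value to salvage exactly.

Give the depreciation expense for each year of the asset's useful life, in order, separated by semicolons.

$159,194; $79,597; $39,799; $9,399

Depreciable base = $318,389 − $30,400 = $287,989.
Year 1: DB = ⌊$318,389 × 200%/4⌋ = $159,194; SL = ⌊$287,989/4⌋ = $71,997 → take DB $159,194. Book value $159,195.
Year 2: DB = ⌊$159,195 × 200%/4⌋ = $79,597; SL = ⌊$128,795/3⌋ = $42,931 → take DB $79,597. Book value $79,598.
Year 3: DB = ⌊$79,598 × 200%/4⌋ = $39,799; SL = ⌊$49,198/2⌋ = $24,599 → take DB $39,799. Book value $39,799.
Year 4 (final): $39,799 − $30,400 = $9,399. Book value $30,400.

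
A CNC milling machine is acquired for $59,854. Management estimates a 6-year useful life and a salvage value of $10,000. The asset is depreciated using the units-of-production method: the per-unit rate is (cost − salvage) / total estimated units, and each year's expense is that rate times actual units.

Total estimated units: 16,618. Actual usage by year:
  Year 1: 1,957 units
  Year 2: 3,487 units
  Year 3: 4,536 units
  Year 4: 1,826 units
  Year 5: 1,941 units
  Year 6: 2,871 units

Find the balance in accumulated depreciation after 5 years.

Depreciable base = $59,854 − $10,000 = $49,854.
Rate = $49,854 / 16,618 units = $3 per unit.
Year 1: 1,957 × $3 = $5,871. Book value $53,983.
Year 2: 3,487 × $3 = $10,461. Book value $43,522.
Year 3: 4,536 × $3 = $13,608. Book value $29,914.
Year 4: 1,826 × $3 = $5,478. Book value $24,436.
Year 5: 1,941 × $3 = $5,823. Book value $18,613.
Accumulated through year 5 = $59,854 − $18,613 = $41,241.

$41,241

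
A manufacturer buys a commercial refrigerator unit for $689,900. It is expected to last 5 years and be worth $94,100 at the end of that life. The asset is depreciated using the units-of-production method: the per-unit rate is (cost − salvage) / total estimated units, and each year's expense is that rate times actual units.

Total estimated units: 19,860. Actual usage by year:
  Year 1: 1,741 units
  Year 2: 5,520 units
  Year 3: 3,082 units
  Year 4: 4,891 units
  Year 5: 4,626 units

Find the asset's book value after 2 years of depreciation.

$472,070

Depreciable base = $689,900 − $94,100 = $595,800.
Rate = $595,800 / 19,860 units = $30 per unit.
Year 1: 1,741 × $30 = $52,230. Book value $637,670.
Year 2: 5,520 × $30 = $165,600. Book value $472,070.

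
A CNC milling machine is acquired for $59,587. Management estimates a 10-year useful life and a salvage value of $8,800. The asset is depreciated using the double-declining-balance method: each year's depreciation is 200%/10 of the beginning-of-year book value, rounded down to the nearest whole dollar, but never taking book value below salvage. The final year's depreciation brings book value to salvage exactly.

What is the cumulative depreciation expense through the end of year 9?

$50,787

Depreciable base = $59,587 − $8,800 = $50,787.
Year 1: ⌊$59,587 × 200%/10⌋ = $11,917. Book value $47,670.
Year 2: ⌊$47,670 × 200%/10⌋ = $9,534. Book value $38,136.
Year 3: ⌊$38,136 × 200%/10⌋ = $7,627. Book value $30,509.
Year 4: ⌊$30,509 × 200%/10⌋ = $6,101. Book value $24,408.
Year 5: ⌊$24,408 × 200%/10⌋ = $4,881. Book value $19,527.
Year 6: ⌊$19,527 × 200%/10⌋ = $3,905. Book value $15,622.
Year 7: ⌊$15,622 × 200%/10⌋ = $3,124. Book value $12,498.
Year 8: ⌊$12,498 × 200%/10⌋ = $2,499. Book value $9,999.
Year 9: ⌊$9,999 × 200%/10⌋ = $1,999, capped at $1,199. Book value $8,800.
Accumulated through year 9 = $59,587 − $8,800 = $50,787.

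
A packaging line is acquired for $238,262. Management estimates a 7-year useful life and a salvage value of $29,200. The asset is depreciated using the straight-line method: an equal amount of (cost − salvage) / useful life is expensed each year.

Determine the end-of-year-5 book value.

$88,932

Depreciable base = $238,262 − $29,200 = $209,062.
Annual expense = $209,062 / 7 = $29,866.
End of year 1: book value $208,396.
End of year 2: book value $178,530.
End of year 3: book value $148,664.
End of year 4: book value $118,798.
End of year 5: book value $88,932.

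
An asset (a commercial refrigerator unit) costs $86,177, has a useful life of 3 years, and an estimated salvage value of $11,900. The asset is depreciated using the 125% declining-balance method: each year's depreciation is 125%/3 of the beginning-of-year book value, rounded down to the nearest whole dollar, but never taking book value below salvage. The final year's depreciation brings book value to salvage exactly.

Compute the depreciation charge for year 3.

Depreciable base = $86,177 − $11,900 = $74,277.
Year 1: ⌊$86,177 × 125%/3⌋ = $35,907. Book value $50,270.
Year 2: ⌊$50,270 × 125%/3⌋ = $20,945. Book value $29,325.
Year 3 (final): $29,325 − $11,900 = $17,425. Book value $11,900.

$17,425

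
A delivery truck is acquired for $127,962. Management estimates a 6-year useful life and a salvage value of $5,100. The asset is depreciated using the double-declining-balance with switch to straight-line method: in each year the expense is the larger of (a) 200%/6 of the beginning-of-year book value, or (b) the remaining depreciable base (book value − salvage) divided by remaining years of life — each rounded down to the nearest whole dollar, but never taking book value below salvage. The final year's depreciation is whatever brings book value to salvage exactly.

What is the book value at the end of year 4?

$25,277

Depreciable base = $127,962 − $5,100 = $122,862.
Year 1: DB = ⌊$127,962 × 200%/6⌋ = $42,654; SL = ⌊$122,862/6⌋ = $20,477 → take DB $42,654. Book value $85,308.
Year 2: DB = ⌊$85,308 × 200%/6⌋ = $28,436; SL = ⌊$80,208/5⌋ = $16,041 → take DB $28,436. Book value $56,872.
Year 3: DB = ⌊$56,872 × 200%/6⌋ = $18,957; SL = ⌊$51,772/4⌋ = $12,943 → take DB $18,957. Book value $37,915.
Year 4: DB = ⌊$37,915 × 200%/6⌋ = $12,638; SL = ⌊$32,815/3⌋ = $10,938 → take DB $12,638. Book value $25,277.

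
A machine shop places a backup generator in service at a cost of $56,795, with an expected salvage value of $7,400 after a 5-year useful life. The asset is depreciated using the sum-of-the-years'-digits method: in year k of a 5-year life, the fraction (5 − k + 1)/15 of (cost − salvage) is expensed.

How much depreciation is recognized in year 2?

$13,172

Depreciable base = $56,795 − $7,400 = $49,395.
Sum of the years' digits = 5+4+3+2+1 = 15.
Year 1: $49,395 × 5/15 = $16,465. Book value $40,330.
Year 2: $49,395 × 4/15 = $13,172. Book value $27,158.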